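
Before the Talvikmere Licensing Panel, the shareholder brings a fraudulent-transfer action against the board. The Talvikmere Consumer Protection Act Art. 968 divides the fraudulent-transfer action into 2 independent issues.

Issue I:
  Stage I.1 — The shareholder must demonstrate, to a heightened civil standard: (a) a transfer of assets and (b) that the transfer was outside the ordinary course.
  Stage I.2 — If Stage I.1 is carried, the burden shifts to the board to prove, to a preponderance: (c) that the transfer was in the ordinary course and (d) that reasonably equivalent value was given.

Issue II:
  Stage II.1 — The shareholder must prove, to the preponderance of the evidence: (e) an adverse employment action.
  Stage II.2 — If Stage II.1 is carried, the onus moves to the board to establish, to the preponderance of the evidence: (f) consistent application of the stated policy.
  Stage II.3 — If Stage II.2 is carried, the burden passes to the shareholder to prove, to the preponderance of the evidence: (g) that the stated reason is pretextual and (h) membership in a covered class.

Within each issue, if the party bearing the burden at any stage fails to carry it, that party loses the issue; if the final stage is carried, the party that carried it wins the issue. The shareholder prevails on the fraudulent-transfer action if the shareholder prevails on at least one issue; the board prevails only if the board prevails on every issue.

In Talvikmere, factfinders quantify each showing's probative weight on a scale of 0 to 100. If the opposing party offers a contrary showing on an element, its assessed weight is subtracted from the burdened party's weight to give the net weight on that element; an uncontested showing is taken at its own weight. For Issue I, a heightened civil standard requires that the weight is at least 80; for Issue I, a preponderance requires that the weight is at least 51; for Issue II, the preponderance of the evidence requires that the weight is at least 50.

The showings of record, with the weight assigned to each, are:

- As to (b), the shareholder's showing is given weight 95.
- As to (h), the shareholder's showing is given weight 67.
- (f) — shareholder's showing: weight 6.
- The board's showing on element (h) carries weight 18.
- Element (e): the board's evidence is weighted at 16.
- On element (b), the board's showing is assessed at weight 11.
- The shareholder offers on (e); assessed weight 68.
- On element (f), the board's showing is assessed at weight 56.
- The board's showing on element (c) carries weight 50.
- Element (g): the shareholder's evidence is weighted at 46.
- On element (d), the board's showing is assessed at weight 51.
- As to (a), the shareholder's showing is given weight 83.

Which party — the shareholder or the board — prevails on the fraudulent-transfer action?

— Issue I —
At Stage I.1 the shareholder must meet a heightened civil standard (weight is at least 80): on (a) the weight is 83, ≥ 80, so (a) meets the standard; on (b) the weight is 95 less the opposing 11 gives net 84, which does reach 80, so (b) meets the standard.
  The shareholder carries Stage I.1; the board now bears the burden.
At Stage I.2 the board must meet a preponderance (weight is at least 51): on (c) the weight is 50, which does not reach 51, so (c) does not meet the standard; on (d) the weight is 51, ≥ 51, so (d) meets the standard.
  Not every element is met, so the board fails to carry Stage I.2.
The shareholder prevails on this issue.
— Issue II —
Stage II.1 — burden on shareholder; standard: the preponderance of the evidence (weight is at least 50).
    (e): 68 − 16 = 52 ≥ 50 [met]
  Stage II.1 is satisfied; the onus moves to the board.
Stage II.2 — burden on board; standard: the preponderance of the evidence (weight is at least 50).
    (f): 56 − 6 = 50 ≥ 50 [met]
  All elements met. The burden passes to the shareholder.
Stage II.3 — burden on shareholder; standard: the preponderance of the evidence (weight is at least 50).
    (g): 46 < 50 [not met]
    (h): 67 − 18 = 49 < 50 [not met]
  The shareholder does not carry Stage II.3.
So the board prevails on this issue.
Per-issue: Issue I → shareholder; Issue II → board. The shareholder must prevail on at least one issue; overall, the shareholder prevails.

shareholder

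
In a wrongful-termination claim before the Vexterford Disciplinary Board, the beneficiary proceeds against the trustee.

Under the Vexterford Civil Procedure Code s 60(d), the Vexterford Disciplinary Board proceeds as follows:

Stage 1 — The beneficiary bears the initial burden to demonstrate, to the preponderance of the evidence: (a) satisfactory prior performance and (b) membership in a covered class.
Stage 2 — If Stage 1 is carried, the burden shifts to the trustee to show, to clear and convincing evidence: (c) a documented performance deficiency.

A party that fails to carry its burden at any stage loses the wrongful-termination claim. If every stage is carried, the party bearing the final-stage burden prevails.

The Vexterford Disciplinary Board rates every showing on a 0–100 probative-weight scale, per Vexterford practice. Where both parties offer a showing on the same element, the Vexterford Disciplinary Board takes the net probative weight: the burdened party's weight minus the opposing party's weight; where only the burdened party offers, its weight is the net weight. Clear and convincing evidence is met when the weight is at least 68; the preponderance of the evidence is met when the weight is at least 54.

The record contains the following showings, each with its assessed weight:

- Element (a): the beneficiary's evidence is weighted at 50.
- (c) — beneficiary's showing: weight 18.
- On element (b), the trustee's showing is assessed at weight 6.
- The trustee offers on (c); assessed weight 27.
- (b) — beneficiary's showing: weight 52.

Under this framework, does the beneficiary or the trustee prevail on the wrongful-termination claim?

At Stage 1 the beneficiary must meet the preponderance of the evidence (weight is at least 54): on (a) the weight is 50, < 54, so (a) does not meet the standard; on (b) the weight is 52 less the opposing 6 gives net 46, < 54, so (b) does not meet the standard.
  Not every element is met, so the beneficiary fails to carry Stage 1.
So the trustee prevails.

trustee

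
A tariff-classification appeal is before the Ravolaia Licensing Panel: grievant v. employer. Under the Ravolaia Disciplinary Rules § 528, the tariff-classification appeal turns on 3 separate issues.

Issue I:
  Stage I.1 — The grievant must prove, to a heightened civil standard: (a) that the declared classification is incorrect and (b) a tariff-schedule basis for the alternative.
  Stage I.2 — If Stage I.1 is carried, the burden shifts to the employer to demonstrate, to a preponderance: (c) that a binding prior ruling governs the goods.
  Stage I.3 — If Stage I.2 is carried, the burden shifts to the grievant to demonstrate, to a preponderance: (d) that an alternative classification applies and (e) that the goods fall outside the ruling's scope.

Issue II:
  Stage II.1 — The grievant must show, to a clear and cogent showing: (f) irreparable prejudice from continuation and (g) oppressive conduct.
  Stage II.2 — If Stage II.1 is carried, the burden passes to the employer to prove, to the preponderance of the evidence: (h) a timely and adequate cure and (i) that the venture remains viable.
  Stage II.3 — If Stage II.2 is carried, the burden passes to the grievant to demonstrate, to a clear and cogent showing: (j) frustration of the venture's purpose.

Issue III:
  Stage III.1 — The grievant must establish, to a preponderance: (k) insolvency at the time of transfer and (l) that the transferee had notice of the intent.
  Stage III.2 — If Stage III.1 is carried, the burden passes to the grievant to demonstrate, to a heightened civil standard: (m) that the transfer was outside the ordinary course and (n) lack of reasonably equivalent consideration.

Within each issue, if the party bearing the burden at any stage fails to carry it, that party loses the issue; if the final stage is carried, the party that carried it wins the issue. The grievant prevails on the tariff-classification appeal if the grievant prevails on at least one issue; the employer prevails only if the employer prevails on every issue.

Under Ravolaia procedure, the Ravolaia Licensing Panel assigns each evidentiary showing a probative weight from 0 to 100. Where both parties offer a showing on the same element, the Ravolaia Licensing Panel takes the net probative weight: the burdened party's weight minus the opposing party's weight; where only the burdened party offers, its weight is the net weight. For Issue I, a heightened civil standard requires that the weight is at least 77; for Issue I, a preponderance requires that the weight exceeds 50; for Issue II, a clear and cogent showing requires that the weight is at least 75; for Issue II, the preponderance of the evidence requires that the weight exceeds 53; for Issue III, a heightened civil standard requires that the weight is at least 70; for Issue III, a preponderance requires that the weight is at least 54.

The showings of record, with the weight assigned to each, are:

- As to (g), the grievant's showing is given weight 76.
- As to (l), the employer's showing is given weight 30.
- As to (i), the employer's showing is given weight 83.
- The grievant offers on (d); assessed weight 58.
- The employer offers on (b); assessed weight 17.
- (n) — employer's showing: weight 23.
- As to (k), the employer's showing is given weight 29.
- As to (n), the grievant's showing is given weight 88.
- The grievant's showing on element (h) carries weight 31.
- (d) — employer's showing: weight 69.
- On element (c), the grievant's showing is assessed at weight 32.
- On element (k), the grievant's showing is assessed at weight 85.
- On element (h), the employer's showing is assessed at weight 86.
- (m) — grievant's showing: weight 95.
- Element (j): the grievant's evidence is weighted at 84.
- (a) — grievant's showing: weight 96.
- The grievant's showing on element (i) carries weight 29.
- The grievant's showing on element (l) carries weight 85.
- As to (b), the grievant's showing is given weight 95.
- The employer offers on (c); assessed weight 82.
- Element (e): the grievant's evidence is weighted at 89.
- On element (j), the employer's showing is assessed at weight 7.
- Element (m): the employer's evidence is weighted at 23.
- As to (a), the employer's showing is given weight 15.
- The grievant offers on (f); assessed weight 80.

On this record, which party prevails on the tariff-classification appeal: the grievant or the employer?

grievant

— Issue I —
At Stage I.1 the grievant must meet a heightened civil standard (weight is at least 77): on (a) the weight is 96 less the opposing 15 gives net 81, ≥ 77, so (a) meets the standard; on (b) the weight is 95 less the opposing 17 gives net 78, ≥ 77, so (b) meets the standard.
  The grievant carries Stage I.1; the employer now bears the burden.
At Stage I.2 the employer must meet a preponderance (weight exceeds 50): on (c) the weight is 82 less the opposing 32 gives net 50, which does not exceed 50, so (c) does not meet the standard.
  The employer does not carry Stage I.2.
So the grievant prevails on this issue.
— Issue II —
Stage II.1 — burden on grievant; standard: a clear and cogent showing (weight is at least 75).
    (f): 80 ≥ 75 [met]
    (g): 76 ≥ 75 [met]
  The grievant carries Stage II.1; the employer now bears the burden.
Stage II.2 — burden on employer; standard: the preponderance of the evidence (weight exceeds 53).
    (h): 86 − 31 = 55 > 53 [met]
    (i): 83 − 29 = 54 > 53 [met]
  Stage II.2 carried; the burden shifts to the grievant.
Stage II.3 — burden on grievant; standard: a clear and cogent showing (weight is at least 75).
    (j): 84 − 7 = 77 ≥ 75 [met]
  The grievant carries the last stage.
All stages carried — the grievant prevails on this issue.
— Issue III —
Stage III.1 — burden on grievant; standard: a preponderance (weight is at least 54).
    (k): 85 − 29 = 56 ≥ 54 [met]
    (l): 85 − 30 = 55 ≥ 54 [met]
  Stage III.1 carried; the burden remains with the grievant.
Stage III.2 — burden on grievant; standard: a heightened civil standard (weight is at least 70).
    (m): 95 − 23 = 72 ≥ 70 [met]
    (n): 88 − 23 = 65 < 70 [not met]
  Stage III.2 not carried; the grievant fails its burden.
The employer prevails on this issue.
Per-issue: Issue I → grievant; Issue II → grievant; Issue III → employer. The grievant must prevail on at least one issue; overall, the grievant prevails.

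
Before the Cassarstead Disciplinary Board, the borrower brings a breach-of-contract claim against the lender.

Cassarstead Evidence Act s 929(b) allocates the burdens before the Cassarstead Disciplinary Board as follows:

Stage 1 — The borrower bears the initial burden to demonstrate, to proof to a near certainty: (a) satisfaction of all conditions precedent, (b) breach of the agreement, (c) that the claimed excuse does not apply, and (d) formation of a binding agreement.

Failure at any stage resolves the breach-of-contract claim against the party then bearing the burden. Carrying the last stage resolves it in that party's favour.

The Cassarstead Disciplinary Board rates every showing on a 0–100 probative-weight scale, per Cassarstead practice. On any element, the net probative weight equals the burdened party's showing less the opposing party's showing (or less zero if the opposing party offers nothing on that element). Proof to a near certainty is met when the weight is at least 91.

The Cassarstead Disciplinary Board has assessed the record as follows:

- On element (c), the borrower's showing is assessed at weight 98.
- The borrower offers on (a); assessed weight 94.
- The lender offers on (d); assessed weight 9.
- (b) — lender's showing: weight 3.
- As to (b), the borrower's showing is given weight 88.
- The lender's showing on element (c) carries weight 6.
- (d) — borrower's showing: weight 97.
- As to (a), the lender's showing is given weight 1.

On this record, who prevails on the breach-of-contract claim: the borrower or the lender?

Stage 1 (borrower, proof to a near certainty, weight is at least 91): (a) net 94−1=93 ≥ 91 — meets; (b) net 88−3=85 < 91 — fails; (c) net 98−6=92 ≥ 91 — meets; (d) net 97−9=88 < 91 — fails.
  The borrower does not carry Stage 1.
The lender prevails.

lender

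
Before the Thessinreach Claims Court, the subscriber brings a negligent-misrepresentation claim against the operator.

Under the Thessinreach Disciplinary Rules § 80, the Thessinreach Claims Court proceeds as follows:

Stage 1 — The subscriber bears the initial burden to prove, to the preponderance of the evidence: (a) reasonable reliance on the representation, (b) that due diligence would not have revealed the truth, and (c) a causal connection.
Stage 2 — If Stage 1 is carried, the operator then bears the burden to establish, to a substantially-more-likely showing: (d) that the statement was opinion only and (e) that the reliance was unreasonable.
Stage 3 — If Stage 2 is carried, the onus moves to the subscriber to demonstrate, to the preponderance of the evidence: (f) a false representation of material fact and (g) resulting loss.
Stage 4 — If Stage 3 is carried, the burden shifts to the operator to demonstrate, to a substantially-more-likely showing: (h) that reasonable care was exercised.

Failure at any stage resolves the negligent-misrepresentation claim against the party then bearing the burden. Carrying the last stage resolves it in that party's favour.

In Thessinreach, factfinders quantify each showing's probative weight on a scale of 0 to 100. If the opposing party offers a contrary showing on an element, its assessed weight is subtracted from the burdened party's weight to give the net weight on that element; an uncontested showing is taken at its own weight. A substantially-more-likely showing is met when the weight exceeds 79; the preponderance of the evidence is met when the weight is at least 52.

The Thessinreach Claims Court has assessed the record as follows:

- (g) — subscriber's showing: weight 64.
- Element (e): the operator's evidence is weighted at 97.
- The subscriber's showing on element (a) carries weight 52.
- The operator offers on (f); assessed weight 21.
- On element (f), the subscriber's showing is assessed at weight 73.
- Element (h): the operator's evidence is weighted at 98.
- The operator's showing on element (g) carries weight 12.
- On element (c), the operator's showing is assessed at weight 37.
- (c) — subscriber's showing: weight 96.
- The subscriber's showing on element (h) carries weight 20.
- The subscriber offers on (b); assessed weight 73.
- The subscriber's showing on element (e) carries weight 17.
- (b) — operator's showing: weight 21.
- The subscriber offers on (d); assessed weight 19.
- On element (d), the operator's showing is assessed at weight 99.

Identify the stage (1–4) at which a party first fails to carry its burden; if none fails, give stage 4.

Stage 1 — burden on subscriber; standard: the preponderance of the evidence (weight is at least 52).
    (a): 52 ≥ 52 [met]
    (b): 73 − 21 = 52 ≥ 52 [met]
    (c): 96 − 37 = 59 ≥ 52 [met]
  Stage 1 is satisfied; the onus moves to the operator.
Stage 2 — burden on operator; standard: a substantially-more-likely showing (weight exceeds 79).
    (d): 99 − 19 = 80 > 79 [met]
    (e): 97 − 17 = 80 > 79 [met]
  All elements met. The burden passes to the subscriber.
Stage 3 — burden on subscriber; standard: the preponderance of the evidence (weight is at least 52).
    (f): 73 − 21 = 52 ≥ 52 [met]
    (g): 64 − 12 = 52 ≥ 52 [met]
  The subscriber carries Stage 3; the operator now bears the burden.
Stage 4 — burden on operator; standard: a substantially-more-likely showing (weight exceeds 79).
    (h): 98 − 20 = 78 ≤ 79 [not met]
  Not every element is met, so the operator fails to carry Stage 4.
The analysis ends at Stage 4; the subscriber prevails.

stage 4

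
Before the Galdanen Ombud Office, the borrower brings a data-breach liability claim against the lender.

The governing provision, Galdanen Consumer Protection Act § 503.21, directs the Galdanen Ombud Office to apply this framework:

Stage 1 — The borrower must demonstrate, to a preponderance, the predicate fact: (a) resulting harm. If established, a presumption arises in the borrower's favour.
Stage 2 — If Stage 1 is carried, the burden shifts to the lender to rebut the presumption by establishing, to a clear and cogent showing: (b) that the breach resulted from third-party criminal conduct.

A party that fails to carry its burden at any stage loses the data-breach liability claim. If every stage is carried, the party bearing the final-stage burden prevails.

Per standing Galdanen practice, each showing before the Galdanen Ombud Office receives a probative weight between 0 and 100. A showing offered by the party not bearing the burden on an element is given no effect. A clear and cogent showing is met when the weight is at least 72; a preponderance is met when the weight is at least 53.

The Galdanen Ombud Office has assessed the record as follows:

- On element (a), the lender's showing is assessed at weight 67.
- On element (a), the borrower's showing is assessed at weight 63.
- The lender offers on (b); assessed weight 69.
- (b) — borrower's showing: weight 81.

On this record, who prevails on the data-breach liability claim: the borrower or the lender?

Stage 1 (borrower, a preponderance, weight is at least 53): (a) 63 (lender's 67 disregarded) ≥ 53 — meets.
  All elements met. The burden passes to the lender.
Stage 2 (lender, a clear and cogent showing, weight is at least 72): (b) 69 (borrower's 81 disregarded) < 72 — fails.
  The lender does not carry Stage 2.
The analysis ends at Stage 2; the borrower prevails.

borrower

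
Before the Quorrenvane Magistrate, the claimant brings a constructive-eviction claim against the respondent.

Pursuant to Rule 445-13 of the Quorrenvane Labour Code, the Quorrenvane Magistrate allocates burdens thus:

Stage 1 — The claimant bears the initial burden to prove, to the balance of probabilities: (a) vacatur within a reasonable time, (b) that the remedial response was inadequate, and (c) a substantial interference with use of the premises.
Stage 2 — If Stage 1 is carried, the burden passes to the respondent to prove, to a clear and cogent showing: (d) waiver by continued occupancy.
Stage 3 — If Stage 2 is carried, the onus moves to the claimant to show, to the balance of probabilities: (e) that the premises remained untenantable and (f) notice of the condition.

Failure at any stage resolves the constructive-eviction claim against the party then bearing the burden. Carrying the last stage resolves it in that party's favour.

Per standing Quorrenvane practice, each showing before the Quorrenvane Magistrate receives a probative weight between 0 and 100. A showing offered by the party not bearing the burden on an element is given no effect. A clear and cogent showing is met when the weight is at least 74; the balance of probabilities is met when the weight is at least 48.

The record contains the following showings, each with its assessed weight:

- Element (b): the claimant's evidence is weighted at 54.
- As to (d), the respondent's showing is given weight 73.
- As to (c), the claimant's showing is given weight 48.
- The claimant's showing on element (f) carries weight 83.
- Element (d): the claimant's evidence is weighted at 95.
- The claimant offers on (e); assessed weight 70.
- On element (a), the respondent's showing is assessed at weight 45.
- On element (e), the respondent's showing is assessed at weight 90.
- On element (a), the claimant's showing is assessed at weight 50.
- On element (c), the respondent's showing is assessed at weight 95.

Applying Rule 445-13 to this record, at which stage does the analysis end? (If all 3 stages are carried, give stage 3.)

stage 2

Stage 1 — burden on claimant; standard: the balance of probabilities (weight is at least 48).
    (a): 50 (respondent's 45 disregarded) ≥ 48 [met]
    (b): 54 ≥ 48 [met]
    (c): 48 (respondent's 95 disregarded) ≥ 48 [met]
  All elements met. The burden passes to the respondent.
Stage 2 — burden on respondent; standard: a clear and cogent showing (weight is at least 74).
    (d): 73 (claimant's 95 disregarded) < 74 [not met]
  Not every element is met, so the respondent fails to carry Stage 2.
The claimant prevails.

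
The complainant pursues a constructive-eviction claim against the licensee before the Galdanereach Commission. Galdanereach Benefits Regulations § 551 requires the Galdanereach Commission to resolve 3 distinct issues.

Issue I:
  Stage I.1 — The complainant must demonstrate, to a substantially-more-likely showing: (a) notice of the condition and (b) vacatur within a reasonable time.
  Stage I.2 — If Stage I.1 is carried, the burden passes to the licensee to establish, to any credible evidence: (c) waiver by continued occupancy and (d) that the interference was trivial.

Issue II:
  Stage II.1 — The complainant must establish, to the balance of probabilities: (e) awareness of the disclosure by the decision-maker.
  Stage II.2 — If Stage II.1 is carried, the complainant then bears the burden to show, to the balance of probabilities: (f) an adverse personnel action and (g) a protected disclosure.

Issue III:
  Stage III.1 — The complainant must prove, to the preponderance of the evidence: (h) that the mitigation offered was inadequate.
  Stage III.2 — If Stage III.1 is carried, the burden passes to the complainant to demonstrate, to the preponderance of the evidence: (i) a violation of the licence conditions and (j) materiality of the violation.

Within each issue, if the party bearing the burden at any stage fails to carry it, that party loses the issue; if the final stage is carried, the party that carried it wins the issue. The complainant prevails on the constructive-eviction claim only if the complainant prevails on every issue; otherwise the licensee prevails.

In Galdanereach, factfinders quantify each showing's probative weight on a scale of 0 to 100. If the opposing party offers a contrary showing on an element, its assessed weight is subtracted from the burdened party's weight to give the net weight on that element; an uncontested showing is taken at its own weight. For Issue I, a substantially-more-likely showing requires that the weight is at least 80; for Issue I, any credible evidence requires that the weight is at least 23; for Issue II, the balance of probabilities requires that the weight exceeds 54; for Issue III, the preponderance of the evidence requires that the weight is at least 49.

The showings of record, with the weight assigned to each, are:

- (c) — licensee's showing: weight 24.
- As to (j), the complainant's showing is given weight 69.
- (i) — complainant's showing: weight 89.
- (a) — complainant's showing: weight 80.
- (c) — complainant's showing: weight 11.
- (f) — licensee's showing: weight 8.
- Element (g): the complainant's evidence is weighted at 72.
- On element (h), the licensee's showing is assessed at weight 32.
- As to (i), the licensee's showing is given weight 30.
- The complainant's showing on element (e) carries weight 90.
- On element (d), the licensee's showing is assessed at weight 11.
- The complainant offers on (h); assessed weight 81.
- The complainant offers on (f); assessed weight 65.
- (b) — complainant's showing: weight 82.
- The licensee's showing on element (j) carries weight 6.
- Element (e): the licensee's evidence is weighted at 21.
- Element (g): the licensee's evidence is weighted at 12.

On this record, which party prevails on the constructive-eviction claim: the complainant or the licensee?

— Issue I —
At Stage I.1 the complainant must meet a substantially-more-likely showing (weight is at least 80): on (a) the weight is 80, ≥ 80, so (a) meets the standard; on (b) the weight is 82, which does reach 80, so (b) meets the standard.
  All elements met. The burden passes to the licensee.
At Stage I.2 the licensee must meet any credible evidence (weight is at least 23): on (c) the weight is 24 less the opposing 11 gives net 13, which does not reach 23, so (c) does not meet the standard; on (d) the weight is 11, < 23, so (d) does not meet the standard.
  The licensee does not carry Stage I.2.
The complainant prevails on this issue.
— Issue II —
Stage II.1 — burden on complainant; standard: the balance of probabilities (weight exceeds 54).
    (e): 90 − 21 = 69 > 54 [met]
  All elements met. The complainant retains the burden for Stage II.2.
Stage II.2 — burden on complainant; standard: the balance of probabilities (weight exceeds 54).
    (f): 65 − 8 = 57 > 54 [met]
    (g): 72 − 12 = 60 > 54 [met]
  All elements met at the final stage.
With every stage satisfied, the complainant prevails on this issue.
— Issue III —
Stage III.1 — burden on complainant; standard: the preponderance of the evidence (weight is at least 49).
    (h): 81 − 32 = 49 ≥ 49 [met]
  All elements met. The complainant retains the burden for Stage III.2.
Stage III.2 — burden on complainant; standard: the preponderance of the evidence (weight is at least 49).
    (i): 89 − 30 = 59 ≥ 49 [met]
    (j): 69 − 6 = 63 ≥ 49 [met]
  All elements met at the final stage.
With every stage satisfied, the complainant prevails on this issue.
Per-issue: Issue I → complainant; Issue II → complainant; Issue III → complainant. The complainant must prevail on every issue; overall, the complainant prevails.

complainant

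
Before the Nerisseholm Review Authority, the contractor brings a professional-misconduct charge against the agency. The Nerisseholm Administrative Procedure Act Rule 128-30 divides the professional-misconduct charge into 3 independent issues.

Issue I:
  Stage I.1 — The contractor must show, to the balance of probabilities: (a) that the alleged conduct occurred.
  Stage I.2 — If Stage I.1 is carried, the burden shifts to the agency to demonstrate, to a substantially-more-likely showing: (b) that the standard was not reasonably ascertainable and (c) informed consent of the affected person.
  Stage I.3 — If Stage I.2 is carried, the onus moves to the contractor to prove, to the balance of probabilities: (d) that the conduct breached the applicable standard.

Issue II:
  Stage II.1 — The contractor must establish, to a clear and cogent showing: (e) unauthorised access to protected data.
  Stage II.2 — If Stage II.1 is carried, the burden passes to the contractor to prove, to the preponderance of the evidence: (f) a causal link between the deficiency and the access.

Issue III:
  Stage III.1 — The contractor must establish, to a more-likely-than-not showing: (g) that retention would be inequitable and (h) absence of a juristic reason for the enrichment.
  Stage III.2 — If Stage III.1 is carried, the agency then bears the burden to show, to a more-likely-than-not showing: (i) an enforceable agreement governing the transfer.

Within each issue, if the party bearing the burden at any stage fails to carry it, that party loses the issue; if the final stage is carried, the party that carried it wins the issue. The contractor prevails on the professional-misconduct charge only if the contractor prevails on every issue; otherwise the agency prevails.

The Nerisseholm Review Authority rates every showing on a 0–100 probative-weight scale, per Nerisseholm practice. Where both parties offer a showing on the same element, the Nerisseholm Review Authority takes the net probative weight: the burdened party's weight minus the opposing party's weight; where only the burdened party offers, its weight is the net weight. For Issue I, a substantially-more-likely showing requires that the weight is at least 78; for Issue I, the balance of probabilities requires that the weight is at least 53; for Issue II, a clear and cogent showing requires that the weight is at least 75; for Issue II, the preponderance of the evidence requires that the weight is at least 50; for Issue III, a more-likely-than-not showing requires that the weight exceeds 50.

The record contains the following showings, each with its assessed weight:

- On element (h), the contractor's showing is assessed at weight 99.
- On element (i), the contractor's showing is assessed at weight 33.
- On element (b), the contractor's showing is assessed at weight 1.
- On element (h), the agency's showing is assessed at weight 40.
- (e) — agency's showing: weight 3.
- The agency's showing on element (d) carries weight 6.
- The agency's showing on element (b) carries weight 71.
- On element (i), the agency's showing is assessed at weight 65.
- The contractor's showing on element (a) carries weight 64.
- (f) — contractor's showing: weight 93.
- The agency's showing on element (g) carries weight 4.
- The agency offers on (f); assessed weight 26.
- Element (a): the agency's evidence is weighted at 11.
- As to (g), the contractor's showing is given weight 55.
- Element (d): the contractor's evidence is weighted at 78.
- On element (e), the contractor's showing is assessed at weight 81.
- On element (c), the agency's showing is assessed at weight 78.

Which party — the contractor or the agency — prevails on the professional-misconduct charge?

contractor

— Issue I —
At Stage I.1 the contractor must meet the balance of probabilities (weight is at least 53): on (a) the weight is 64 less the opposing 11 gives net 53, ≥ 53, so (a) meets the standard.
  The contractor carries Stage I.1; the agency now bears the burden.
At Stage I.2 the agency must meet a substantially-more-likely showing (weight is at least 78): on (b) the weight is 71 less the opposing 1 gives net 70, < 78, so (b) does not meet the standard; on (c) the weight is 78, which does reach 78, so (c) meets the standard.
  The agency does not carry Stage I.2.
So the contractor prevails on this issue.
— Issue II —
At Stage II.1 the contractor must meet a clear and cogent showing (weight is at least 75): on (e) the weight is 81 less the opposing 3 gives net 78, which does reach 75, so (e) meets the standard.
  All elements met. The contractor retains the burden for Stage II.2.
At Stage II.2 the contractor must meet the preponderance of the evidence (weight is at least 50): on (f) the weight is 93 less the opposing 26 gives net 67, ≥ 50, so (f) meets the standard.
  Stage II.2 carried; the final stage is satisfied.
Every stage carried; the contractor prevails on this issue.
— Issue III —
At Stage III.1 the contractor must meet a more-likely-than-not showing (weight exceeds 50): on (g) the weight is 55 less the opposing 4 gives net 51, which does exceed 50, so (g) meets the standard; on (h) the weight is 99 less the opposing 40 gives net 59, > 50, so (h) meets the standard.
  Stage III.1 carried; the burden shifts to the agency.
At Stage III.2 the agency must meet a more-likely-than-not showing (weight exceeds 50): on (i) the weight is 65 less the opposing 33 gives net 32, which does not exceed 50, so (i) does not meet the standard.
  Stage III.2 not carried; the agency fails its burden.
The contractor prevails on this issue.
Per-issue: Issue I → contractor; Issue II → contractor; Issue III → contractor. The contractor must prevail on every issue; overall, the contractor prevails.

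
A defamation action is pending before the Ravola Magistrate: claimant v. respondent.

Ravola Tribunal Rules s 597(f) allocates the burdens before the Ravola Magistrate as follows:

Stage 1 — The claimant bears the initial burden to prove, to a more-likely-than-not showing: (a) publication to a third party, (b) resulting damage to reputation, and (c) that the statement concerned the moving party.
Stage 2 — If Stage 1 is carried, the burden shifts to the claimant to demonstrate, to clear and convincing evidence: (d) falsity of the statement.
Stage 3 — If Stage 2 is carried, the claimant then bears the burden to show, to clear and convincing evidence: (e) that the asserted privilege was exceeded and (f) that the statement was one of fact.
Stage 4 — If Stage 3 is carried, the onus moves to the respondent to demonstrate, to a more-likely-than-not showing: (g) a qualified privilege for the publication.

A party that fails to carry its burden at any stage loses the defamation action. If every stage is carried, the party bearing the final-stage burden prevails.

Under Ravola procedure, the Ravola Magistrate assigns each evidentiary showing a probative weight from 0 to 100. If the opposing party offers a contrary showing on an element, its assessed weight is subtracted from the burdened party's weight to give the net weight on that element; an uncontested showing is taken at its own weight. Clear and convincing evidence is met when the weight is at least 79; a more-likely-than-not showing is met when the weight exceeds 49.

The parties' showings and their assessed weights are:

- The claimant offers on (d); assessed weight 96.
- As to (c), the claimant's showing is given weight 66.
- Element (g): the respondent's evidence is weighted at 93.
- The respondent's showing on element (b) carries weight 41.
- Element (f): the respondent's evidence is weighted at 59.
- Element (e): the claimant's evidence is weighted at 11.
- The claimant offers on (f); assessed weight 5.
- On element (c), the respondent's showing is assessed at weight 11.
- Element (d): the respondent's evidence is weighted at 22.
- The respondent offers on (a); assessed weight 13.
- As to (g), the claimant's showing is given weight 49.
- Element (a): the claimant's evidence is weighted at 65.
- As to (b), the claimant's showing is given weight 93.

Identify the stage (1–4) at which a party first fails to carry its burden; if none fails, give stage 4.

Stage 1 — burden on claimant; standard: a more-likely-than-not showing (weight exceeds 49).
    (a): 65 − 13 = 52 > 49 [met]
    (b): 93 − 41 = 52 > 49 [met]
    (c): 66 − 11 = 55 > 49 [met]
  Stage 1 is satisfied; the claimant continues to bear the burden.
Stage 2 — burden on claimant; standard: clear and convincing evidence (weight is at least 79).
    (d): 96 − 22 = 74 < 79 [not met]
  The claimant does not carry Stage 2.
The respondent prevails.

stage 2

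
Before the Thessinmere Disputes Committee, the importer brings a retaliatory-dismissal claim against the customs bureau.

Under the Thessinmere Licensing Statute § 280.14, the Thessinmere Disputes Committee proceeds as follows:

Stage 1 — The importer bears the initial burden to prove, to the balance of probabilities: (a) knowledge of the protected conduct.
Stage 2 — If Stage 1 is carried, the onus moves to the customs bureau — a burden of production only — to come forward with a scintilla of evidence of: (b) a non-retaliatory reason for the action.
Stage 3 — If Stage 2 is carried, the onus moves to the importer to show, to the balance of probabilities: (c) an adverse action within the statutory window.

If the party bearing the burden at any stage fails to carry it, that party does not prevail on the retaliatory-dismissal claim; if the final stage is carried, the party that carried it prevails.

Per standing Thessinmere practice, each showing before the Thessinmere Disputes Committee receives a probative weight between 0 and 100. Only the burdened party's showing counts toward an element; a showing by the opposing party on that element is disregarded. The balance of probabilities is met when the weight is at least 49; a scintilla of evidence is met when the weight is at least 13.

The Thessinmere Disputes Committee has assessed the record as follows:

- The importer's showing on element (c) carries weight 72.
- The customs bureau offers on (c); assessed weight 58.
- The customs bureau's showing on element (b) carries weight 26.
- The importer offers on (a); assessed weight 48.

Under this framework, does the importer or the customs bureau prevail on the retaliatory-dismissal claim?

customs bureau

Stage 1 (importer, the balance of probabilities, weight is at least 49): (a) 48 < 49 — fails.
  Not every element is met, so the importer fails to carry Stage 1.
The customs bureau prevails.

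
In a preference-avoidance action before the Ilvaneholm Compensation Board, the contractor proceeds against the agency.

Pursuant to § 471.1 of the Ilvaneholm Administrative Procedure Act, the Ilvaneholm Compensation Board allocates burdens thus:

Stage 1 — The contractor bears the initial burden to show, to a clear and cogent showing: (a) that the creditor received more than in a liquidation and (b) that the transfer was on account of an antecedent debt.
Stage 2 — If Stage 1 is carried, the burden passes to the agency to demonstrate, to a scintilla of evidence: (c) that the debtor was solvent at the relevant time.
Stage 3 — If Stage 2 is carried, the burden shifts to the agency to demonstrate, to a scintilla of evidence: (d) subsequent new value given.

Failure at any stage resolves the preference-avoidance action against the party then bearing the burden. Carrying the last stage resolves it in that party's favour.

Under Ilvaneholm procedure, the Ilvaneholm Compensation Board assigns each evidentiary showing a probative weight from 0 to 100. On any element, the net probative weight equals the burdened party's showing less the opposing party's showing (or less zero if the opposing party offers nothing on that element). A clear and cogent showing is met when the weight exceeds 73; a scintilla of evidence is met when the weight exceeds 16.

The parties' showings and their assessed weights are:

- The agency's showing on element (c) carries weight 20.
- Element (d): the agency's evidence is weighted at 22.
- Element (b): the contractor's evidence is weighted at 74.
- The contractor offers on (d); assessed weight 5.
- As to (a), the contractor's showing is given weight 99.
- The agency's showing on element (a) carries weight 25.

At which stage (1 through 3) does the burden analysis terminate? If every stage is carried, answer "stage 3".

Stage 1 — burden on contractor; standard: a clear and cogent showing (weight exceeds 73).
    (a): 99 − 25 = 74 > 73 [met]
    (b): 74 > 73 [met]
  The contractor carries Stage 1; the agency now bears the burden.
Stage 2 — burden on agency; standard: a scintilla of evidence (weight exceeds 16).
    (c): 20 > 16 [met]
  All elements met. The agency retains the burden for Stage 3.
Stage 3 — burden on agency; standard: a scintilla of evidence (weight exceeds 16).
    (d): 22 − 5 = 17 > 16 [met]
  All elements met at the final stage.
With every stage satisfied, the agency prevails.

stage 3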